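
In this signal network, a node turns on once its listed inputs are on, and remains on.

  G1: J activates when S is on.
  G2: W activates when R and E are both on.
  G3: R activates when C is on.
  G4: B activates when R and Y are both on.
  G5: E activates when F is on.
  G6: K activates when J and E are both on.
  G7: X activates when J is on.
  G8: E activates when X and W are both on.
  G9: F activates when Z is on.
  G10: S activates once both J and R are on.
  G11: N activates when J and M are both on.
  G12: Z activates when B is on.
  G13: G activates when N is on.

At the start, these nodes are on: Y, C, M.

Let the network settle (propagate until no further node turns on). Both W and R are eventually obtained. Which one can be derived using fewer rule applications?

R

R: G3: C on → R on. [1 rule application]
W: G3: C on → R on. G4: R and Y on → B on. B is on, so Z activates (G12). Z is on, so F activates (G9). F is on, so E activates (G5). R and E are on, so W activates (G2). [6 rule applications]
R needs fewer.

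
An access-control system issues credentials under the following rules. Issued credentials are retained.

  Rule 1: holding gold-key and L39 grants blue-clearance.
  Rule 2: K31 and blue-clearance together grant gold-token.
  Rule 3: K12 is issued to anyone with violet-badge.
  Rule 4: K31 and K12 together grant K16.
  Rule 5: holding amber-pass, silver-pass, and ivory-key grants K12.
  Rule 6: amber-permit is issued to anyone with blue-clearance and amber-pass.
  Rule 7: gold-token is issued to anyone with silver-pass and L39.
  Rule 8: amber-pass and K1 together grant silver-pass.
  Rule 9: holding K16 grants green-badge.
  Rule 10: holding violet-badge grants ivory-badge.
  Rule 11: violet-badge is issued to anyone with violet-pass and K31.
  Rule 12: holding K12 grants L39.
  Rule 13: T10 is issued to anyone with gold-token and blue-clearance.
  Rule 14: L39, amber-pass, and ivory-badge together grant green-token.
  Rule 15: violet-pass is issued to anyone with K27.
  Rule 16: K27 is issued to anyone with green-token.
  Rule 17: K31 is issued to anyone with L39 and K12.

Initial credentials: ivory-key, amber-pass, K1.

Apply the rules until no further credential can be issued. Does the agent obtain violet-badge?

violet-badge would need violet-pass and K31 (Rule 11), but violet-pass is never granted.

No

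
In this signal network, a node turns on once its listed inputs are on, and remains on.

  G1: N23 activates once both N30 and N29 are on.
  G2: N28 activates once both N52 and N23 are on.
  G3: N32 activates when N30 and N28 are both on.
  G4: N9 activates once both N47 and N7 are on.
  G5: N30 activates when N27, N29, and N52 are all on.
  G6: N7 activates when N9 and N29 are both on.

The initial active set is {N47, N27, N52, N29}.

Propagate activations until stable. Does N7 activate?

N7 would need N9 and N29 (G6), but N9 never turns on.

No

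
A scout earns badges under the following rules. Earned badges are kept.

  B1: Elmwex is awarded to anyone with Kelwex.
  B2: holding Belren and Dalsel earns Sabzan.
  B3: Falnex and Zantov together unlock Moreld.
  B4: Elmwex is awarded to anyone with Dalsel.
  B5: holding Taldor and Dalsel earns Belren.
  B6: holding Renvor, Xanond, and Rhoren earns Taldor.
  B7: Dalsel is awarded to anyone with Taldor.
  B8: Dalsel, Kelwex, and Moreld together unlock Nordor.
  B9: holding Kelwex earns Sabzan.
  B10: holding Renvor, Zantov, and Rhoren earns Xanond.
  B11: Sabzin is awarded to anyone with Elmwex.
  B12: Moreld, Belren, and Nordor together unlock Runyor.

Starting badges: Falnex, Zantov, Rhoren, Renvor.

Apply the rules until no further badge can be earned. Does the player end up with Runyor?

No

Runyor would need Moreld, Belren, and Nordor (B12), but Nordor is never earned.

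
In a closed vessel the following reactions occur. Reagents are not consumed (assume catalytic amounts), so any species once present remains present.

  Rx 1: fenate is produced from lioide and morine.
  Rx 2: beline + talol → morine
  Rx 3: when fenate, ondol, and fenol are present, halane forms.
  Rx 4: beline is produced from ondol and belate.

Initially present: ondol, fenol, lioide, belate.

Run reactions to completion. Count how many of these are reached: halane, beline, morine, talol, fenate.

ondol and belate present → beline forms (Rx 4).
halane would need fenate, ondol, and fenol (Rx 3), but fenate never forms.
beline: reached.
morine would need beline and talol (Rx 2), but talol never forms.
No rule produces talol, and it is not given.
fenate would need lioide and morine (Rx 1), but morine never forms.
Reached: beline — 1 of the 5.

1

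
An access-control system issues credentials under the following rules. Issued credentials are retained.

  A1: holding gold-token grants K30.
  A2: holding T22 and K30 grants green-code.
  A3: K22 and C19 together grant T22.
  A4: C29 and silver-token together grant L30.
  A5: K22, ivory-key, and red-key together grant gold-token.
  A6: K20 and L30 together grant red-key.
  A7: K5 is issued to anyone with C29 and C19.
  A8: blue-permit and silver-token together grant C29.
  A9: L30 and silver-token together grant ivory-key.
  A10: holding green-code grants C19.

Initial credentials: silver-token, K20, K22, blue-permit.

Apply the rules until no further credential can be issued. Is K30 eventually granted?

Yes

Holding blue-permit and silver-token grants C29 (A8).
Holding C29 and silver-token grants L30 (A4).
Holding K20 and L30 grants red-key (A6).
Holding L30 and silver-token grants ivory-key (A9).
Holding K22, ivory-key, and red-key grants gold-token (A5).
Holding gold-token grants K30 (A1).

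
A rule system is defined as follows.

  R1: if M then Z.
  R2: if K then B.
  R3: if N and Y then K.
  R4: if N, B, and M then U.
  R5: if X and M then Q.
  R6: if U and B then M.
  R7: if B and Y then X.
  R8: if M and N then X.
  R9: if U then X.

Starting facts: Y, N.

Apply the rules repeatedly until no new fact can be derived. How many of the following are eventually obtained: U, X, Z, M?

1

From N and Y, R3 gives K.
K holds, so B follows (R2).
From B and Y, R7 gives X.
U would need N, B, and M (R4), but M is never established.
X: reached.
Z would need M (R1), but M is never established.
M would need U and B (R6), but U is never established.
Reached: X — 1 of the 4.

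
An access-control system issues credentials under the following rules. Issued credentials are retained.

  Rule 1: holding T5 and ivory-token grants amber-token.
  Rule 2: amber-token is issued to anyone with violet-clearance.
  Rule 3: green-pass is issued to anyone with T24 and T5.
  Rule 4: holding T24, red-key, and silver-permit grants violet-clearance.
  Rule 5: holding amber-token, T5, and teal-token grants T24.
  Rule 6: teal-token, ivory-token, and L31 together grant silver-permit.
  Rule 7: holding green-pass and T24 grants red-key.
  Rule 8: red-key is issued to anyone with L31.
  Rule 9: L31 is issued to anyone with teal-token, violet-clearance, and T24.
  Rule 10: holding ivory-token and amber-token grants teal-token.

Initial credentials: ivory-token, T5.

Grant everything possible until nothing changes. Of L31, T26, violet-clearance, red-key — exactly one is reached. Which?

red-key

Holding T5 and ivory-token grants amber-token (Rule 1).
Holding ivory-token and amber-token grants teal-token (Rule 10).
Holding amber-token, T5, and teal-token grants T24 (Rule 5).
Holding T24 and T5 grants green-pass (Rule 3).
Holding green-pass and T24 grants red-key (Rule 7).
L31 would need teal-token, violet-clearance, and T24 (Rule 9), but violet-clearance is never granted. violet-clearance would need T24, red-key, and silver-permit (Rule 4), but silver-permit is never granted. No rule produces T26, and it is not given.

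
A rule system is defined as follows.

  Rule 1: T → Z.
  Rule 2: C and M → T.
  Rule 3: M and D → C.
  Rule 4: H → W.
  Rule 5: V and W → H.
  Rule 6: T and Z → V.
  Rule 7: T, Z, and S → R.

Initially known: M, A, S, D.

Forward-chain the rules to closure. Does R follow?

M and D hold, so C follows (Rule 3).
C and M hold, so T follows (Rule 2).
T holds, so Z follows (Rule 1).
From T, Z, and S, Rule 7 gives R.

Yes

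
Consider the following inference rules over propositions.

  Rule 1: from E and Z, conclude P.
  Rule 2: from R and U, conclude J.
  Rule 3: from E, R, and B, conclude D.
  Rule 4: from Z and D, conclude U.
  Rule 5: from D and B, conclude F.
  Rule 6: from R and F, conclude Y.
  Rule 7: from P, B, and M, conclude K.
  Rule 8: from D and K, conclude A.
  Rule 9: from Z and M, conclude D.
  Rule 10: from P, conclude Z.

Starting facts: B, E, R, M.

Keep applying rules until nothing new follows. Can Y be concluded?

Yes

E, R, and B hold, so D follows (Rule 3).
From D and B, Rule 5 gives F.
From R and F, Rule 6 gives Y.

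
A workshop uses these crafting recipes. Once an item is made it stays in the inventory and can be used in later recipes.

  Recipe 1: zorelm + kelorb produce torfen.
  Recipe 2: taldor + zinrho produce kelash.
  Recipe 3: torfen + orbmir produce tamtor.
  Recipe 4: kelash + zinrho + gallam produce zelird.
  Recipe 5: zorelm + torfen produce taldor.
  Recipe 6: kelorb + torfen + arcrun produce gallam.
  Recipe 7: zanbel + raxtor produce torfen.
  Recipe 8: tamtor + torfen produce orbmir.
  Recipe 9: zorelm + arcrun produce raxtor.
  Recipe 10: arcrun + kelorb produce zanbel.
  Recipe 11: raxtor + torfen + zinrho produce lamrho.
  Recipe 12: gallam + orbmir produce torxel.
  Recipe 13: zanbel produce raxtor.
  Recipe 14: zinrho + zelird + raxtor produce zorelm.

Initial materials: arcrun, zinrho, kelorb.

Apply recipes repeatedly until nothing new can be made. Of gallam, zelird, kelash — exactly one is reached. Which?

gallam

arcrun + kelorb → zanbel (Recipe 10).
zanbel → raxtor (Recipe 13).
zanbel + raxtor → torfen (Recipe 7).
Using Recipe 6, kelorb, torfen, and arcrun make gallam.
zelird would need kelash, zinrho, and gallam (Recipe 4), but kelash is never obtained. kelash would need taldor and zinrho (Recipe 2), but taldor is never obtained.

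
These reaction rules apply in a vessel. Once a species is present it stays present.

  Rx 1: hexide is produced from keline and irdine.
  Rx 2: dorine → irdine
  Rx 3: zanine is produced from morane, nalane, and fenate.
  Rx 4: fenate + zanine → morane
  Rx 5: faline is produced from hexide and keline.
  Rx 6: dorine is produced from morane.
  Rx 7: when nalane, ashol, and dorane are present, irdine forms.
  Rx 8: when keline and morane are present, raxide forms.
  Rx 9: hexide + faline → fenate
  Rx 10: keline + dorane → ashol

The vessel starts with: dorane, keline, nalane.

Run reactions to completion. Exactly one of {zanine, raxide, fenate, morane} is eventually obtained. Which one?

fenate

keline and dorane present → ashol forms (Rx 10).
nalane, ashol, and dorane present → irdine forms (Rx 7).
keline and irdine present → hexide forms (Rx 1).
hexide and keline present → faline forms (Rx 5).
hexide and faline present → fenate forms (Rx 9).
morane would need fenate and zanine (Rx 4), but zanine never forms. zanine would need morane, nalane, and fenate (Rx 3), but morane never forms. raxide would need keline and morane (Rx 8), but morane never forms.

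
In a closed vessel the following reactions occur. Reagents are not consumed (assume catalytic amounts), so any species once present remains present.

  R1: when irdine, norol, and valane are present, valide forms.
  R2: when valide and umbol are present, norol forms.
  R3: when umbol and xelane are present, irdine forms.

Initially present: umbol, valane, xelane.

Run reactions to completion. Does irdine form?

umbol and xelane present → irdine forms (R3).

Yes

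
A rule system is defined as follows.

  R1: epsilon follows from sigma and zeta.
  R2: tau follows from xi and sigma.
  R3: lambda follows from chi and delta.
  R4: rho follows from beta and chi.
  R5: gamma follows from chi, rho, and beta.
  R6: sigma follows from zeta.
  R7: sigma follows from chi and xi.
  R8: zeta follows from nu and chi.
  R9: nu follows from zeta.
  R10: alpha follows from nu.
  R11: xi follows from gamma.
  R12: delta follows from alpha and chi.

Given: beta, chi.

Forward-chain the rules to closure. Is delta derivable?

No

delta would need alpha and chi (R12), but alpha is never established.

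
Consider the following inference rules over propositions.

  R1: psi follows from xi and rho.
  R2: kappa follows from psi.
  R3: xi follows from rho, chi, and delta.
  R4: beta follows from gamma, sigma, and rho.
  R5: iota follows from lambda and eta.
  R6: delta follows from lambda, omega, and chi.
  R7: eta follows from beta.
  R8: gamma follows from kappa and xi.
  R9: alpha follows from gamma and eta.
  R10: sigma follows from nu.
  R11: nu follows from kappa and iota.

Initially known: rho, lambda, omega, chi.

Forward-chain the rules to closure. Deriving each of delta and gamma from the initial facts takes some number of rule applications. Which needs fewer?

delta

delta: lambda, omega, and chi hold, so delta follows (R6). [1 rule application]
gamma: From lambda, omega, and chi, R6 gives delta. From rho, chi, and delta, R3 gives xi. xi and rho hold, so psi follows (R1). From psi, R2 gives kappa. kappa and xi hold, so gamma follows (R8). [5 rule applications]
delta needs fewer.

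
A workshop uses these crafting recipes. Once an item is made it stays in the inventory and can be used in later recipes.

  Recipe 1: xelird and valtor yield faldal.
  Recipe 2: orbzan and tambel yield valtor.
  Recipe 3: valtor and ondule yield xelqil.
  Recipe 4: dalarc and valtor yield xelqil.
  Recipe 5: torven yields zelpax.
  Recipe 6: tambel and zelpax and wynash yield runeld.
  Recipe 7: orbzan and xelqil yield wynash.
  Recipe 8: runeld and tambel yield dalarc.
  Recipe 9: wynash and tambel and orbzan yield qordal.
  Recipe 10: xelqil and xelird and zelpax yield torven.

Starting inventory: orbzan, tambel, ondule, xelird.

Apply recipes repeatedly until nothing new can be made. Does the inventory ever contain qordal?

orbzan and tambel → valtor (Recipe 2).
Using Recipe 3, valtor and ondule make xelqil.
orbzan and xelqil → wynash (Recipe 7).
wynash and tambel and orbzan → qordal (Recipe 9).

Yes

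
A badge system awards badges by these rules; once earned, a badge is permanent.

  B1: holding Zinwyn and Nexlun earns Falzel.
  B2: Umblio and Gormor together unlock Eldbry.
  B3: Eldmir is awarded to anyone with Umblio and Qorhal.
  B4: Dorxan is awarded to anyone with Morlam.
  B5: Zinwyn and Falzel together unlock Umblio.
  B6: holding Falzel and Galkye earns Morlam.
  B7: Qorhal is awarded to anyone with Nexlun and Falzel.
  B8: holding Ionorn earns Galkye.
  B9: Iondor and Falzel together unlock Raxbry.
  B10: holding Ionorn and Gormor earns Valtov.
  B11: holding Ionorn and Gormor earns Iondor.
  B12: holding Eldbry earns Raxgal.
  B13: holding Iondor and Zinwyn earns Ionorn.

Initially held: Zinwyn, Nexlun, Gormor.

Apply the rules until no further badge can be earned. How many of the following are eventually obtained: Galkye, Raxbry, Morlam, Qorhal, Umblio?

2

With Zinwyn and Nexlun, Falzel is earned (B1).
With Nexlun and Falzel, Qorhal is earned (B7).
With Zinwyn and Falzel, Umblio is earned (B5).
Galkye would need Ionorn (B8), but Ionorn is never earned.
Raxbry would need Iondor and Falzel (B9), but Iondor is never earned.
Morlam would need Falzel and Galkye (B6), but Galkye is never earned.
Qorhal: reached.
Umblio: reached.
Reached: Qorhal and Umblio — 2 of the 5.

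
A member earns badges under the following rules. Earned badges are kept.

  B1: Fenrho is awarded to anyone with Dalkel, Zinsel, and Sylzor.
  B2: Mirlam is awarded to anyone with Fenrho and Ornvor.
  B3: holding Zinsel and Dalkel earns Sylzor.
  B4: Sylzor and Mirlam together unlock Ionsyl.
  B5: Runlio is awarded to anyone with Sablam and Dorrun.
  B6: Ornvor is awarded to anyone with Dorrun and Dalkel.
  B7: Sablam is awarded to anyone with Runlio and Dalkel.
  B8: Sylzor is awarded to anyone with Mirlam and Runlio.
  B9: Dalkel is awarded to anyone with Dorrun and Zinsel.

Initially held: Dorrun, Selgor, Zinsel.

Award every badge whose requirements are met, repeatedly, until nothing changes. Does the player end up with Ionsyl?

Yes

With Dorrun and Zinsel, Dalkel is earned (B9).
With Zinsel and Dalkel, Sylzor is earned (B3).
With Dorrun and Dalkel, Ornvor is earned (B6).
With Dalkel, Zinsel, and Sylzor, Fenrho is earned (B1).
With Fenrho and Ornvor, Mirlam is earned (B2).
With Sylzor and Mirlam, Ionsyl is earned (B4).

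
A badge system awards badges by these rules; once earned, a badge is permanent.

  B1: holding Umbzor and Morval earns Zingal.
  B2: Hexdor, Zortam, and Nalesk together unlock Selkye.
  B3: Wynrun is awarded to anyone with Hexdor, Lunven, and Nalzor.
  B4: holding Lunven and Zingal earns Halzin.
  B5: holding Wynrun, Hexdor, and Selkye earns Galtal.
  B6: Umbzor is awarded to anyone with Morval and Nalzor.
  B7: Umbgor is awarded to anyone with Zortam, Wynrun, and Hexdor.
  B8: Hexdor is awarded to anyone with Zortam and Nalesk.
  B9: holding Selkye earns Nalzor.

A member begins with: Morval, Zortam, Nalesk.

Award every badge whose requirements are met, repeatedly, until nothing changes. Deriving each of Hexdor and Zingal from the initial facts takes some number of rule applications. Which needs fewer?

Hexdor

Hexdor: With Zortam and Nalesk, Hexdor is earned (B8). [1 rule application]
Zingal: With Zortam and Nalesk, Hexdor is earned (B8). With Hexdor, Zortam, and Nalesk, Selkye is earned (B2). With Selkye, Nalzor is earned (B9). With Morval and Nalzor, Umbzor is earned (B6). With Umbzor and Morval, Zingal is earned (B1). [5 rule applications]
Hexdor needs fewer.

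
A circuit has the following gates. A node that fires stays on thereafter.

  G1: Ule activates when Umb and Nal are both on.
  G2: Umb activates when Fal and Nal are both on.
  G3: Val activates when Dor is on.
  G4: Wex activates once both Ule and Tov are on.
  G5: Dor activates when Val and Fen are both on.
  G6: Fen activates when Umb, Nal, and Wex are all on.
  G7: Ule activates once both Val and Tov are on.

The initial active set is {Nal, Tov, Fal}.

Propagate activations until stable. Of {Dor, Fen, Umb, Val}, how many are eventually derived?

2

G2: Fal and Nal on → Umb on.
G1: Umb and Nal on → Ule on.
Ule and Tov are on, so Wex activates (G4).
G6: Umb, Nal, and Wex on → Fen on.
Dor would need Val and Fen (G5), but Val never turns on.
Fen: reached.
Umb: reached.
Val would need Dor (G3), but Dor never turns on.
Reached: Fen and Umb — 2 of the 4.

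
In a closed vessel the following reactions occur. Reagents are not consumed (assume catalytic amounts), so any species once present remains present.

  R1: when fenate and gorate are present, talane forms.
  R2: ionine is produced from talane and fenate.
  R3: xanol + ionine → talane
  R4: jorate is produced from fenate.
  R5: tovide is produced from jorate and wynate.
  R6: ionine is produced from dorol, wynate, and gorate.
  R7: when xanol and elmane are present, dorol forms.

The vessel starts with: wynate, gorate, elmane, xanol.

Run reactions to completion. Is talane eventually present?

Yes

xanol and elmane present → dorol forms (R7).
dorol, wynate, and gorate present → ionine forms (R6).
xanol and ionine present → talane forms (R3).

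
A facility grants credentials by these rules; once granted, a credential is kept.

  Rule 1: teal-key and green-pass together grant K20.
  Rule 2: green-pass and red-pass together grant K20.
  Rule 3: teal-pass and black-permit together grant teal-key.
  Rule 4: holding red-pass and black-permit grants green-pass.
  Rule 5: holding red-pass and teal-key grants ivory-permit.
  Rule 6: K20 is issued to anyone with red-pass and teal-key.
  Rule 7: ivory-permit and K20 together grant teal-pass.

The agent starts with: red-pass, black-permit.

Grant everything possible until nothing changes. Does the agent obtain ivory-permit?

No

ivory-permit would need red-pass and teal-key (Rule 5), but teal-key is never granted.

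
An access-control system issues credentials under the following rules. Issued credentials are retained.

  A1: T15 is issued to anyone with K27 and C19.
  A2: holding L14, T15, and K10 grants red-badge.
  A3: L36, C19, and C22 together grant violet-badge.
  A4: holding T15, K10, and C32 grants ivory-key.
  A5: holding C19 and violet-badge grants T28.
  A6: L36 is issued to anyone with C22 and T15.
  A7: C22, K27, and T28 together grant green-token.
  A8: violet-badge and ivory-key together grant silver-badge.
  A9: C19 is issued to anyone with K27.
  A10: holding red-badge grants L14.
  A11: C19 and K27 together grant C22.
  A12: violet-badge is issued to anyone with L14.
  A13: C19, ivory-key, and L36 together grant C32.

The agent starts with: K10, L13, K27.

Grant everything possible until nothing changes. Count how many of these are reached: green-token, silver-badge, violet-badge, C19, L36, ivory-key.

4

Holding K27 grants C19 (A9).
Holding K27 and C19 grants T15 (A1).
Holding C19 and K27 grants C22 (A11).
Holding C22 and T15 grants L36 (A6).
Holding L36, C19, and C22 grants violet-badge (A3).
Holding C19 and violet-badge grants T28 (A5).
Holding C22, K27, and T28 grants green-token (A7).
green-token: reached.
silver-badge would need violet-badge and ivory-key (A8), but ivory-key is never granted.
violet-badge: reached.
C19: reached.
L36: reached.
ivory-key would need T15, K10, and C32 (A4), but C32 is never granted.
Reached: green-token, violet-badge, C19, and L36 — 4 of the 6.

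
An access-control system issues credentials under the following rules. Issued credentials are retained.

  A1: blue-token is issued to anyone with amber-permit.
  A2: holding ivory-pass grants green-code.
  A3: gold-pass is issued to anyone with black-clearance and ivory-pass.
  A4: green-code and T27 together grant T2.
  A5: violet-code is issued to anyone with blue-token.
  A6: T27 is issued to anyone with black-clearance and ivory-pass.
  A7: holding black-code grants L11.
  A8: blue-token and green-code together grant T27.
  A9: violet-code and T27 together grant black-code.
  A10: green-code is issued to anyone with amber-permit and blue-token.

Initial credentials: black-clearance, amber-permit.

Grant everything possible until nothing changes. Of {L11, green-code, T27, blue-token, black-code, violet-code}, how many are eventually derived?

6

Holding amber-permit grants blue-token (A1).
Holding amber-permit and blue-token grants green-code (A10).
Holding blue-token grants violet-code (A5).
Holding blue-token and green-code grants T27 (A8).
Holding violet-code and T27 grants black-code (A9).
Holding black-code grants L11 (A7).
L11: reached.
green-code: reached.
T27: reached.
blue-token: reached.
black-code: reached.
violet-code: reached.
All 6 are reached.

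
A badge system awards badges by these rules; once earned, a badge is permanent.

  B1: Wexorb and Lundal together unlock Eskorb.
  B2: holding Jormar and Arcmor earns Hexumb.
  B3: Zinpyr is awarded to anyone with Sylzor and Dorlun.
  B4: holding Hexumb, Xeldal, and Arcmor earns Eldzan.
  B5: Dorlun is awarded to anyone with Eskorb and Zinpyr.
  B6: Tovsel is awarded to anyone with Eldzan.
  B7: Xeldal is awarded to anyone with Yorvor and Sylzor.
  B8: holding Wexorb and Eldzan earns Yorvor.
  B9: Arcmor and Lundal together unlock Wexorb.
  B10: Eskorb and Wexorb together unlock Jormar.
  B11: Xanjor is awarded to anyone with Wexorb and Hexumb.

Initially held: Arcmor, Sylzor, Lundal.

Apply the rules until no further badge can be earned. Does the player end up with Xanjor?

With Arcmor and Lundal, Wexorb is earned (B9).
With Wexorb and Lundal, Eskorb is earned (B1).
With Eskorb and Wexorb, Jormar is earned (B10).
With Jormar and Arcmor, Hexumb is earned (B2).
With Wexorb and Hexumb, Xanjor is earned (B11).

Yes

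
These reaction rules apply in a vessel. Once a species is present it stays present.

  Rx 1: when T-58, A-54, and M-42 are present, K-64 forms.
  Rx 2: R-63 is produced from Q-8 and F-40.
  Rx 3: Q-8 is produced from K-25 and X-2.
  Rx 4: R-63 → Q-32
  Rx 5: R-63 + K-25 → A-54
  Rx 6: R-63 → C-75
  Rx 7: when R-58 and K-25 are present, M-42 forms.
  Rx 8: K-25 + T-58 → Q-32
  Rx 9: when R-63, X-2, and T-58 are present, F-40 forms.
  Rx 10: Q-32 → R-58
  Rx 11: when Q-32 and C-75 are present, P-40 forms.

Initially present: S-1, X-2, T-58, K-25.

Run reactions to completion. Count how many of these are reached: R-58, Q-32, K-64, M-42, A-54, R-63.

K-25 and T-58 present → Q-32 forms (Rx 8).
Q-32 present → R-58 forms (Rx 10).
R-58 and K-25 present → M-42 forms (Rx 7).
R-58: reached.
Q-32: reached.
K-64 would need T-58, A-54, and M-42 (Rx 1), but A-54 never forms.
M-42: reached.
A-54 would need R-63 and K-25 (Rx 5), but R-63 never forms.
R-63 would need Q-8 and F-40 (Rx 2), but F-40 never forms.
Reached: R-58, Q-32, and M-42 — 3 of the 6.

3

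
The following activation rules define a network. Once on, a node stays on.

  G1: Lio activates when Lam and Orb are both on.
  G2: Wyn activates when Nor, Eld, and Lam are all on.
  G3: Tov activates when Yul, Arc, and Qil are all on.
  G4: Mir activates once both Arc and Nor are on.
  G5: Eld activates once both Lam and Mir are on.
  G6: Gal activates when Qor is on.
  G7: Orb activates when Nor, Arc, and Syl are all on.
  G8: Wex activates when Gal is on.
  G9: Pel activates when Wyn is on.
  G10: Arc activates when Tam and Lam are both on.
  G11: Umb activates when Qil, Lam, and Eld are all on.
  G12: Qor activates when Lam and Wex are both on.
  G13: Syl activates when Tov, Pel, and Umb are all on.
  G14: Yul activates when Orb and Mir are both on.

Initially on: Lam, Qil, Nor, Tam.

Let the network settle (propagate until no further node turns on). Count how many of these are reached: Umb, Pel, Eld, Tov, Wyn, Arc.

G10: Tam and Lam on → Arc on.
G4: Arc and Nor on → Mir on.
G5: Lam and Mir on → Eld on.
G2: Nor, Eld, and Lam on → Wyn on.
Qil, Lam, and Eld are on, so Umb activates (G11).
G9: Wyn on → Pel on.
Umb: reached.
Pel: reached.
Eld: reached.
Tov would need Yul, Arc, and Qil (G3), but Yul never turns on.
Wyn: reached.
Arc: reached.
Reached: Umb, Pel, Eld, Wyn, and Arc — 5 of the 6.

5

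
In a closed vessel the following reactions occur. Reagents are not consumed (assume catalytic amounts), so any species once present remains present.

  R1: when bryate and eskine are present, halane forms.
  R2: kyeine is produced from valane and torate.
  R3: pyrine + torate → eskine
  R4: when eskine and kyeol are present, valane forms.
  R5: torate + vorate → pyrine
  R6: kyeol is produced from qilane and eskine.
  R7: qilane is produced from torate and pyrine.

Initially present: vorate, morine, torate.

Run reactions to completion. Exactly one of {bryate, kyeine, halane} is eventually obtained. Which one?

torate and vorate present → pyrine forms (R5).
pyrine and torate present → eskine forms (R3).
torate and pyrine present → qilane forms (R7).
qilane and eskine present → kyeol forms (R6).
eskine and kyeol present → valane forms (R4).
valane and torate present → kyeine forms (R2).
halane would need bryate and eskine (R1), but bryate never forms. No rule produces bryate, and it is not given.

kyeine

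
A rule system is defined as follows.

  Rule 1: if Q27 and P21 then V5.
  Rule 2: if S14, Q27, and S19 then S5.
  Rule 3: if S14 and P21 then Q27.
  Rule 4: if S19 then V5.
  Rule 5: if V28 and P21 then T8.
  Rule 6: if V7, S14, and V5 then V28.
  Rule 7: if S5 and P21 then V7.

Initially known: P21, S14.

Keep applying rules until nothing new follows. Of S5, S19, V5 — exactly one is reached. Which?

V5

From S14 and P21, Rule 3 gives Q27.
From Q27 and P21, Rule 1 gives V5.
No rule produces S19, and it is not given. S5 would need S14, Q27, and S19 (Rule 2), but S19 is never established.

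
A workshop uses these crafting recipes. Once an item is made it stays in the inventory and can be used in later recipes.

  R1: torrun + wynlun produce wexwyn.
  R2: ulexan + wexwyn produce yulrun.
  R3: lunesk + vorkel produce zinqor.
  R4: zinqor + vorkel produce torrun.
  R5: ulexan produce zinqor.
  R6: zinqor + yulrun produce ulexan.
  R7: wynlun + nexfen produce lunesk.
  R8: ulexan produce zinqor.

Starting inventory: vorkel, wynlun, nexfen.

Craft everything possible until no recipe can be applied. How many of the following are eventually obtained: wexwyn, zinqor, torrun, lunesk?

Using R7, wynlun and nexfen make lunesk.
Using R3, lunesk and vorkel make zinqor.
Using R4, zinqor and vorkel make torrun.
Using R1, torrun and wynlun make wexwyn.
wexwyn: reached.
zinqor: reached.
torrun: reached.
lunesk: reached.
All 4 are reached.

4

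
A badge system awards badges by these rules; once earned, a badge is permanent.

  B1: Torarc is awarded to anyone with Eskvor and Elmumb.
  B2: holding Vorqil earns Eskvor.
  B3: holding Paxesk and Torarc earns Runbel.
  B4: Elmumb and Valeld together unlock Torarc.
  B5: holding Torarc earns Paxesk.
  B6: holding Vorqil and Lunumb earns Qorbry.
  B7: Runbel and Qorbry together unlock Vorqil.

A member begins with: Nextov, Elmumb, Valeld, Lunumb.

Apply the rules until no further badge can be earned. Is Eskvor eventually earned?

No

Eskvor would need Vorqil (B2), but Vorqil is never earned.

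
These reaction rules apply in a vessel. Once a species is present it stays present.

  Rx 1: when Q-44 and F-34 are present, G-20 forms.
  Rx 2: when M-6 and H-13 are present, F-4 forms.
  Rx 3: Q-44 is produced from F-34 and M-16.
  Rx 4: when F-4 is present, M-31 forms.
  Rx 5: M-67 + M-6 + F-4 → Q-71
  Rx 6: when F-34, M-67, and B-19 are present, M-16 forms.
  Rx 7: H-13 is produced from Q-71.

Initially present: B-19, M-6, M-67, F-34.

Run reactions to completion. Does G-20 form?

F-34, M-67, and B-19 present → M-16 forms (Rx 6).
F-34 and M-16 present → Q-44 forms (Rx 3).
Q-44 and F-34 present → G-20 forms (Rx 1).

Yes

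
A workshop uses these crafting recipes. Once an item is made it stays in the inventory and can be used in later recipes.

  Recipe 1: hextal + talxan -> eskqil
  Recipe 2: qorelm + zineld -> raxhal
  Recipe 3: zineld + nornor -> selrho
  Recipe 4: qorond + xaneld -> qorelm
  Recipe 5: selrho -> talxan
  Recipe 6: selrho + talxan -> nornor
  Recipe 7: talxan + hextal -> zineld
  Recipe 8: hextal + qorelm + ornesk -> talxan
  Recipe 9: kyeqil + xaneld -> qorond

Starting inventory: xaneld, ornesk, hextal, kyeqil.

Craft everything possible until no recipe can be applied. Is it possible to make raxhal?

Using Recipe 9, kyeqil and xaneld make qorond.
qorond + xaneld -> qorelm (Recipe 4).
Using Recipe 8, hextal, qorelm, and ornesk make talxan.
talxan + hextal -> zineld (Recipe 7).
Using Recipe 2, qorelm and zineld make raxhal.

Yes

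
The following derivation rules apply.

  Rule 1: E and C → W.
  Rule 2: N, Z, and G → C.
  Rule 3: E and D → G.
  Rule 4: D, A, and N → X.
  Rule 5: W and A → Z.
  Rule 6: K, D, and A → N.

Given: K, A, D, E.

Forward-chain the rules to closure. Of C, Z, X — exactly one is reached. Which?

X

From K, D, and A, Rule 6 gives N.
From D, A, and N, Rule 4 gives X.
C would need N, Z, and G (Rule 2), but Z is never established. Z would need W and A (Rule 5), but W is never established.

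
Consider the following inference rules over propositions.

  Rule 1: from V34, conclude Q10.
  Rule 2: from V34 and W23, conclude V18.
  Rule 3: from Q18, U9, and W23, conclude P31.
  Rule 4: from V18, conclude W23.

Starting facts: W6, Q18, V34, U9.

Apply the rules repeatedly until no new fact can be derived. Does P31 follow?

P31 would need Q18, U9, and W23 (Rule 3), but W23 is never established.

No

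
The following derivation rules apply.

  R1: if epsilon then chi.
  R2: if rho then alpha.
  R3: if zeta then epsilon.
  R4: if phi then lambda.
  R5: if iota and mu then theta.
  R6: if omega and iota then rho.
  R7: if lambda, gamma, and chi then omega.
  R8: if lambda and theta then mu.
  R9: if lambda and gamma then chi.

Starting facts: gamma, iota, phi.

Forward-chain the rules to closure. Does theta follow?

theta would need iota and mu (R5), but mu is never established.

No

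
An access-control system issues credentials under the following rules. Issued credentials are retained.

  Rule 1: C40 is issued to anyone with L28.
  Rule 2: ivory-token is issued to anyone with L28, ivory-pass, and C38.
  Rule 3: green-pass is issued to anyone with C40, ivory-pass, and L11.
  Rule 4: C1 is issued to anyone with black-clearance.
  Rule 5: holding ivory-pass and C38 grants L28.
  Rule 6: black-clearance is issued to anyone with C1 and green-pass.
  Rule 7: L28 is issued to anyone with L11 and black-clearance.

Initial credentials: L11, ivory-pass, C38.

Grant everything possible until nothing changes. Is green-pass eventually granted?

Holding ivory-pass and C38 grants L28 (Rule 5).
Holding L28 grants C40 (Rule 1).
Holding C40, ivory-pass, and L11 grants green-pass (Rule 3).

Yes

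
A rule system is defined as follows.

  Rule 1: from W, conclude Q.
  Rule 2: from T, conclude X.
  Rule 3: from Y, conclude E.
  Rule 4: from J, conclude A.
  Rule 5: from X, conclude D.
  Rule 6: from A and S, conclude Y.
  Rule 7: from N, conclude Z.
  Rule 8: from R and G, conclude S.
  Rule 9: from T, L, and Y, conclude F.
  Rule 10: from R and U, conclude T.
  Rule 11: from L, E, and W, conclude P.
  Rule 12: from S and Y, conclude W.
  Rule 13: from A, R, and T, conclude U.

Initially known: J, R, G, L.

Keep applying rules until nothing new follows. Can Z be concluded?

No

Z would need N (Rule 7), but N is never established.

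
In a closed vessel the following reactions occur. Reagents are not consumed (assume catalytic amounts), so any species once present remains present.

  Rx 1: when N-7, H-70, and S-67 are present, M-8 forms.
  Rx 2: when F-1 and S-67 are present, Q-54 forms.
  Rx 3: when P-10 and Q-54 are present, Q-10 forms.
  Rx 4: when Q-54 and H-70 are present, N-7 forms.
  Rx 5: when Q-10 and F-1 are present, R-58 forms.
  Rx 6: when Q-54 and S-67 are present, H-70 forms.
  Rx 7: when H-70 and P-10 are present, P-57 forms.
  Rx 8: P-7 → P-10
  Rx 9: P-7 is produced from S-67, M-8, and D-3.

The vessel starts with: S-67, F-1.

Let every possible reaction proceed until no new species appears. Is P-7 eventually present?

No

P-7 would need S-67, M-8, and D-3 (Rx 9), but D-3 never forms.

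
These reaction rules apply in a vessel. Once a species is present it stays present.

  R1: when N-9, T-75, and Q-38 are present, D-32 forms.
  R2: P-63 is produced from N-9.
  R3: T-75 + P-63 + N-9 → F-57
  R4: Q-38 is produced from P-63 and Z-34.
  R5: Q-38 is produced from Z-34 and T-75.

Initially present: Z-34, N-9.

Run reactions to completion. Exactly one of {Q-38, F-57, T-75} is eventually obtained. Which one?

N-9 present → P-63 forms (R2).
P-63 and Z-34 present → Q-38 forms (R4).
F-57 would need T-75, P-63, and N-9 (R3), but T-75 never forms. No rule produces T-75, and it is not given.

Q-38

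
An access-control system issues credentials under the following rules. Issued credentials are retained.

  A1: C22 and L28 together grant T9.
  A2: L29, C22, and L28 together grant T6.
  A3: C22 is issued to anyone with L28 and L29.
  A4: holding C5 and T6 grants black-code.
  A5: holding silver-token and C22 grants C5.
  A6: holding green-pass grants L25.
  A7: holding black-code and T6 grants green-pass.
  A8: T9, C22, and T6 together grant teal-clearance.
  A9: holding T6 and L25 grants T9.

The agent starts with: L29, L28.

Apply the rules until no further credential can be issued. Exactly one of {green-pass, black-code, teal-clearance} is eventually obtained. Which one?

Holding L28 and L29 grants C22 (A3).
Holding L29, C22, and L28 grants T6 (A2).
Holding C22 and L28 grants T9 (A1).
Holding T9, C22, and T6 grants teal-clearance (A8).
green-pass would need black-code and T6 (A7), but black-code is never granted. black-code would need C5 and T6 (A4), but C5 is never granted.

teal-clearance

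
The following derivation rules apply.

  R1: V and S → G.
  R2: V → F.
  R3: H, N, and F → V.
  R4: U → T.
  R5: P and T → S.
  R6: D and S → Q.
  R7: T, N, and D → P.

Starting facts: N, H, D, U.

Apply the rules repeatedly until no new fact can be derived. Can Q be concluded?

Yes

From U, R4 gives T.
T, N, and D hold, so P follows (R7).
P and T hold, so S follows (R5).
From D and S, R6 gives Q.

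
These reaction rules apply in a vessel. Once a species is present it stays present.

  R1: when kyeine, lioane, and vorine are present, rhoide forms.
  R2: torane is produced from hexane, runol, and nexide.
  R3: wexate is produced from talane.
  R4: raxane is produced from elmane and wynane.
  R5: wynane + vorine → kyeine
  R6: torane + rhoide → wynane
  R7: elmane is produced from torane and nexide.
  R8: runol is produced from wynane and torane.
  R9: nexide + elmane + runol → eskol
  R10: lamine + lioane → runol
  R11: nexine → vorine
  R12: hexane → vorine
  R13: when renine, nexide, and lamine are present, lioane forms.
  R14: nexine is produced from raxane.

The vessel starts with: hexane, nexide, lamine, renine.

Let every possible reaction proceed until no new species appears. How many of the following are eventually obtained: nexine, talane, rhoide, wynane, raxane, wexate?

nexine would need raxane (R14), but raxane never forms.
No rule produces talane, and it is not given.
rhoide would need kyeine, lioane, and vorine (R1), but kyeine never forms.
wynane would need torane and rhoide (R6), but rhoide never forms.
raxane would need elmane and wynane (R4), but wynane never forms.
wexate would need talane (R3), but talane never forms.
None of the 6 are reached.

0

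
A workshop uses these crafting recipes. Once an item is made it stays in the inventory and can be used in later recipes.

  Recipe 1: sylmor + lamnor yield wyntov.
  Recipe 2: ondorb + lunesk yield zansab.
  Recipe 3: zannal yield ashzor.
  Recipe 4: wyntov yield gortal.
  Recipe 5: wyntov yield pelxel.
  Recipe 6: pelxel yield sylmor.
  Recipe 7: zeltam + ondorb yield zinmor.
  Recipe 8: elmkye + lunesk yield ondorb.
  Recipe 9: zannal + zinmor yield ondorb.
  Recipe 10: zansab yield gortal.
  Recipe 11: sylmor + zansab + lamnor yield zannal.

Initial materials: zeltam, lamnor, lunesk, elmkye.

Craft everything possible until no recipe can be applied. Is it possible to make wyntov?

wyntov would need sylmor and lamnor (Recipe 1), but sylmor is never obtained.

No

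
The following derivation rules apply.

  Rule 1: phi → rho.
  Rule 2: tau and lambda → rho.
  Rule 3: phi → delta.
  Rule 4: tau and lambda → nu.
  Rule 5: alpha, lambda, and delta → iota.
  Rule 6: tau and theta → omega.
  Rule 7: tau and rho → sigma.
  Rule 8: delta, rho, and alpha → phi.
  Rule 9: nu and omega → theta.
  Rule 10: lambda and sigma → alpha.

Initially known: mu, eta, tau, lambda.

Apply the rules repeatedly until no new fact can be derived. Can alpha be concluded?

Yes

From tau and lambda, Rule 2 gives rho.
From tau and rho, Rule 7 gives sigma.
From lambda and sigma, Rule 10 gives alpha.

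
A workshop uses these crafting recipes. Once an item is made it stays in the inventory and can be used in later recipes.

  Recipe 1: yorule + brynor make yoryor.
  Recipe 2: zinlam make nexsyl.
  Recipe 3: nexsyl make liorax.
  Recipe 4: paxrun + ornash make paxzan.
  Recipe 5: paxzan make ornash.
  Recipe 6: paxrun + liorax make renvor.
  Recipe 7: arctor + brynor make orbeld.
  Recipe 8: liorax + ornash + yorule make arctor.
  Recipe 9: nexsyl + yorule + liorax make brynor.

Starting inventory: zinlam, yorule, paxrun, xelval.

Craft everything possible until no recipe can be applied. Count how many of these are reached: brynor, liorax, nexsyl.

zinlam → nexsyl (Recipe 2).
Using Recipe 3, nexsyl makes liorax.
nexsyl + yorule + liorax → brynor (Recipe 9).
brynor: reached.
liorax: reached.
nexsyl: reached.
All 3 are reached.

3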